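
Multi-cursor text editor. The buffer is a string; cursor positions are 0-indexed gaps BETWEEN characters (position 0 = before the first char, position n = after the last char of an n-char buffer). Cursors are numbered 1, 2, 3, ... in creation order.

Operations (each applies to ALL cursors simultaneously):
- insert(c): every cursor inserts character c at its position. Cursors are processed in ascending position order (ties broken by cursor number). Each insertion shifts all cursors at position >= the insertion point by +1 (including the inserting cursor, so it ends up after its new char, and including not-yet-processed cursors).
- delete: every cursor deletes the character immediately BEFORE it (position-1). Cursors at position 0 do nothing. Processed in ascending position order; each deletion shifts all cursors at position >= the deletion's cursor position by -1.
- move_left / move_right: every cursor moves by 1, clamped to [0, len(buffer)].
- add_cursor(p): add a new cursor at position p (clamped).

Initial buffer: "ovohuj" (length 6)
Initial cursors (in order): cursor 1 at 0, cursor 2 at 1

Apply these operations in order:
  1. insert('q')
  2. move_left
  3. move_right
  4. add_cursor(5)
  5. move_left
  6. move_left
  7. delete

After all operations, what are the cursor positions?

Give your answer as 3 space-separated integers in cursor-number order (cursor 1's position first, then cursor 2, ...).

After op 1 (insert('q')): buffer="qoqvohuj" (len 8), cursors c1@1 c2@3, authorship 1.2.....
After op 2 (move_left): buffer="qoqvohuj" (len 8), cursors c1@0 c2@2, authorship 1.2.....
After op 3 (move_right): buffer="qoqvohuj" (len 8), cursors c1@1 c2@3, authorship 1.2.....
After op 4 (add_cursor(5)): buffer="qoqvohuj" (len 8), cursors c1@1 c2@3 c3@5, authorship 1.2.....
After op 5 (move_left): buffer="qoqvohuj" (len 8), cursors c1@0 c2@2 c3@4, authorship 1.2.....
After op 6 (move_left): buffer="qoqvohuj" (len 8), cursors c1@0 c2@1 c3@3, authorship 1.2.....
After op 7 (delete): buffer="ovohuj" (len 6), cursors c1@0 c2@0 c3@1, authorship ......

Answer: 0 0 1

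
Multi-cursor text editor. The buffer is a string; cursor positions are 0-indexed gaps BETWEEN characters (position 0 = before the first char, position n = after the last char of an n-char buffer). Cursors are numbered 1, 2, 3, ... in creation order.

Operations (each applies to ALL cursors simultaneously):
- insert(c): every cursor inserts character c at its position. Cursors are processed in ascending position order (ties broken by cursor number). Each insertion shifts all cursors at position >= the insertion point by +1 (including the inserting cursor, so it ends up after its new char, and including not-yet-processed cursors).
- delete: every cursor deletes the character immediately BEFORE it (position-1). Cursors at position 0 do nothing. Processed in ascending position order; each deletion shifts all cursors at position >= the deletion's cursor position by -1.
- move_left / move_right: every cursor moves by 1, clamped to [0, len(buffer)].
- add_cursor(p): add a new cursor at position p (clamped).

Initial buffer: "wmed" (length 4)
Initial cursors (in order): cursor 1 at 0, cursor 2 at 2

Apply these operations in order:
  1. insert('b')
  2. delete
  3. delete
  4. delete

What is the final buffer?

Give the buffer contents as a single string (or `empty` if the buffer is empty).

Answer: ed

Derivation:
After op 1 (insert('b')): buffer="bwmbed" (len 6), cursors c1@1 c2@4, authorship 1..2..
After op 2 (delete): buffer="wmed" (len 4), cursors c1@0 c2@2, authorship ....
After op 3 (delete): buffer="wed" (len 3), cursors c1@0 c2@1, authorship ...
After op 4 (delete): buffer="ed" (len 2), cursors c1@0 c2@0, authorship ..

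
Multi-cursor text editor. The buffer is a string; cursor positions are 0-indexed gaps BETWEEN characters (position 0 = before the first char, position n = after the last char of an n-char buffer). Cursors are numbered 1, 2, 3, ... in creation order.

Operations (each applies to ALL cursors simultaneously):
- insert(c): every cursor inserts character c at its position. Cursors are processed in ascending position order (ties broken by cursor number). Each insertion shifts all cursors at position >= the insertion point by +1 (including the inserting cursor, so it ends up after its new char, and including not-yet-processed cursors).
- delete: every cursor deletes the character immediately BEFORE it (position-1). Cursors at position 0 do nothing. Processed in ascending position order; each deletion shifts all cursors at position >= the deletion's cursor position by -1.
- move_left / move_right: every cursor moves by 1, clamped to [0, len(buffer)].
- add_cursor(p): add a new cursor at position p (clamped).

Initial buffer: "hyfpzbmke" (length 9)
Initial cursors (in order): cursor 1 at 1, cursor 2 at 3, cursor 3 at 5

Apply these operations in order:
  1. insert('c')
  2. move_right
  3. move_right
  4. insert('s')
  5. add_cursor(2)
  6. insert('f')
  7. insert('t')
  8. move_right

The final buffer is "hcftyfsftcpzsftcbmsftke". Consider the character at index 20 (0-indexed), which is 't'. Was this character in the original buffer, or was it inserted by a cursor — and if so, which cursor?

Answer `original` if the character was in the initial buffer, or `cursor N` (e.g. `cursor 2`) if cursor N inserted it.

After op 1 (insert('c')): buffer="hcyfcpzcbmke" (len 12), cursors c1@2 c2@5 c3@8, authorship .1..2..3....
After op 2 (move_right): buffer="hcyfcpzcbmke" (len 12), cursors c1@3 c2@6 c3@9, authorship .1..2..3....
After op 3 (move_right): buffer="hcyfcpzcbmke" (len 12), cursors c1@4 c2@7 c3@10, authorship .1..2..3....
After op 4 (insert('s')): buffer="hcyfscpzscbmske" (len 15), cursors c1@5 c2@9 c3@13, authorship .1..12..23..3..
After op 5 (add_cursor(2)): buffer="hcyfscpzscbmske" (len 15), cursors c4@2 c1@5 c2@9 c3@13, authorship .1..12..23..3..
After op 6 (insert('f')): buffer="hcfyfsfcpzsfcbmsfke" (len 19), cursors c4@3 c1@7 c2@12 c3@17, authorship .14..112..223..33..
After op 7 (insert('t')): buffer="hcftyfsftcpzsftcbmsftke" (len 23), cursors c4@4 c1@9 c2@15 c3@21, authorship .144..1112..2223..333..
After op 8 (move_right): buffer="hcftyfsftcpzsftcbmsftke" (len 23), cursors c4@5 c1@10 c2@16 c3@22, authorship .144..1112..2223..333..
Authorship (.=original, N=cursor N): . 1 4 4 . . 1 1 1 2 . . 2 2 2 3 . . 3 3 3 . .
Index 20: author = 3

Answer: cursor 3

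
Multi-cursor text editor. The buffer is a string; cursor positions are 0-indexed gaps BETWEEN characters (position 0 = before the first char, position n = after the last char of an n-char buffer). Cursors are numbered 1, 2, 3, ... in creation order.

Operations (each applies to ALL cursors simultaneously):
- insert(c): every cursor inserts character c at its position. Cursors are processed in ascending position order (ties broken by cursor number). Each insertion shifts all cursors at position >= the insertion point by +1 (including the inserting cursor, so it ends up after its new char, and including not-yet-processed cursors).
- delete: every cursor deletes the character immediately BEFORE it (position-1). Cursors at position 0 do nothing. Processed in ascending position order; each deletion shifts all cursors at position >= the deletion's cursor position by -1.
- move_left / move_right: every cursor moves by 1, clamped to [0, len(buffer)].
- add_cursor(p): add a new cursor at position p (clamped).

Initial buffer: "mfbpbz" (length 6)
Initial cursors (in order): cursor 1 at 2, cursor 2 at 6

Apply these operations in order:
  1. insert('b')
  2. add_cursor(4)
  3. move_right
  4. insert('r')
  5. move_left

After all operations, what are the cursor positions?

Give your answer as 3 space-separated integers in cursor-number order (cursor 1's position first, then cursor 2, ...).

After op 1 (insert('b')): buffer="mfbbpbzb" (len 8), cursors c1@3 c2@8, authorship ..1....2
After op 2 (add_cursor(4)): buffer="mfbbpbzb" (len 8), cursors c1@3 c3@4 c2@8, authorship ..1....2
After op 3 (move_right): buffer="mfbbpbzb" (len 8), cursors c1@4 c3@5 c2@8, authorship ..1....2
After op 4 (insert('r')): buffer="mfbbrprbzbr" (len 11), cursors c1@5 c3@7 c2@11, authorship ..1.1.3..22
After op 5 (move_left): buffer="mfbbrprbzbr" (len 11), cursors c1@4 c3@6 c2@10, authorship ..1.1.3..22

Answer: 4 10 6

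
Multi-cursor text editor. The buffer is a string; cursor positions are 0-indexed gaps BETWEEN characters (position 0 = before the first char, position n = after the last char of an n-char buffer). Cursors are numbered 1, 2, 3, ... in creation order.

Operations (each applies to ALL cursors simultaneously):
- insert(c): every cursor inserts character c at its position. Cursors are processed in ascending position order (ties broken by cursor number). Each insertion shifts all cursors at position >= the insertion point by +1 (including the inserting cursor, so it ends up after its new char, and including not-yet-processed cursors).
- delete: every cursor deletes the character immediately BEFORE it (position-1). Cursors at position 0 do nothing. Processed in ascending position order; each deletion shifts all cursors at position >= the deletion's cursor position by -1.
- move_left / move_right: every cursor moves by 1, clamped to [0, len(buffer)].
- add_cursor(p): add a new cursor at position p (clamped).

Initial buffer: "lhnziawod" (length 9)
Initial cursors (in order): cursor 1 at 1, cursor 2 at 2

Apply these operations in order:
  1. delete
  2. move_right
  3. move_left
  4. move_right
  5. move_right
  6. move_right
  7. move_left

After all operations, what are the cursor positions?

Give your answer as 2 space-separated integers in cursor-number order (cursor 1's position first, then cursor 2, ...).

After op 1 (delete): buffer="nziawod" (len 7), cursors c1@0 c2@0, authorship .......
After op 2 (move_right): buffer="nziawod" (len 7), cursors c1@1 c2@1, authorship .......
After op 3 (move_left): buffer="nziawod" (len 7), cursors c1@0 c2@0, authorship .......
After op 4 (move_right): buffer="nziawod" (len 7), cursors c1@1 c2@1, authorship .......
After op 5 (move_right): buffer="nziawod" (len 7), cursors c1@2 c2@2, authorship .......
After op 6 (move_right): buffer="nziawod" (len 7), cursors c1@3 c2@3, authorship .......
After op 7 (move_left): buffer="nziawod" (len 7), cursors c1@2 c2@2, authorship .......

Answer: 2 2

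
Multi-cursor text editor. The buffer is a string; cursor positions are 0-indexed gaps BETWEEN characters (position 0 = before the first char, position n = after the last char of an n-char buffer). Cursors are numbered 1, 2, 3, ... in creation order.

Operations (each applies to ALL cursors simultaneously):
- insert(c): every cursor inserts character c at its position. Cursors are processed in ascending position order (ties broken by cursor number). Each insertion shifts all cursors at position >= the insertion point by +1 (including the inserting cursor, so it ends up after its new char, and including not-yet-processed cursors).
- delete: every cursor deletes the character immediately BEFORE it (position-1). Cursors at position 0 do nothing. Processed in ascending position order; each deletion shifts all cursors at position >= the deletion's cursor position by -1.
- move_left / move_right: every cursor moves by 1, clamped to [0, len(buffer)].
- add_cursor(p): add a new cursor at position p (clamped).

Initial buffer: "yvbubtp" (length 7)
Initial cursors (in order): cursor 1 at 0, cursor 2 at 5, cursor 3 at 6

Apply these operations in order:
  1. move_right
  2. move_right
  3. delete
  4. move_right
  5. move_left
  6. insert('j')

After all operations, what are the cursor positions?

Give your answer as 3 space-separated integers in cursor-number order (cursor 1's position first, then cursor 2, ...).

Answer: 2 6 6

Derivation:
After op 1 (move_right): buffer="yvbubtp" (len 7), cursors c1@1 c2@6 c3@7, authorship .......
After op 2 (move_right): buffer="yvbubtp" (len 7), cursors c1@2 c2@7 c3@7, authorship .......
After op 3 (delete): buffer="ybub" (len 4), cursors c1@1 c2@4 c3@4, authorship ....
After op 4 (move_right): buffer="ybub" (len 4), cursors c1@2 c2@4 c3@4, authorship ....
After op 5 (move_left): buffer="ybub" (len 4), cursors c1@1 c2@3 c3@3, authorship ....
After op 6 (insert('j')): buffer="yjbujjb" (len 7), cursors c1@2 c2@6 c3@6, authorship .1..23.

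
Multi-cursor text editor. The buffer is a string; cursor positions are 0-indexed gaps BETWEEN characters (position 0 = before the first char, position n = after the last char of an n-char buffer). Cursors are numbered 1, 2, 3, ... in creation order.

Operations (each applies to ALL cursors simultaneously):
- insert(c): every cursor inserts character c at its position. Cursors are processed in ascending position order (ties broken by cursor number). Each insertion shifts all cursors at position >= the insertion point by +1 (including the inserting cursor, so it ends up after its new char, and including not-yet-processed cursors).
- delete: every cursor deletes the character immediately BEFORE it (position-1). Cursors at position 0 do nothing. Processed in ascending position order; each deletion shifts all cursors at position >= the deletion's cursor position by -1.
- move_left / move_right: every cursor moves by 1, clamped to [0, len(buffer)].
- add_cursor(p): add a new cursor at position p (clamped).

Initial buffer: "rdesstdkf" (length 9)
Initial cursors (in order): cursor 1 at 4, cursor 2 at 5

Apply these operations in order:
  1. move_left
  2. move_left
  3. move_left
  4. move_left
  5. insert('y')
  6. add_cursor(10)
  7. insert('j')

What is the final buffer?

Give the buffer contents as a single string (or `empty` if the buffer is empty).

Answer: yjryjdesstdkjf

Derivation:
After op 1 (move_left): buffer="rdesstdkf" (len 9), cursors c1@3 c2@4, authorship .........
After op 2 (move_left): buffer="rdesstdkf" (len 9), cursors c1@2 c2@3, authorship .........
After op 3 (move_left): buffer="rdesstdkf" (len 9), cursors c1@1 c2@2, authorship .........
After op 4 (move_left): buffer="rdesstdkf" (len 9), cursors c1@0 c2@1, authorship .........
After op 5 (insert('y')): buffer="yrydesstdkf" (len 11), cursors c1@1 c2@3, authorship 1.2........
After op 6 (add_cursor(10)): buffer="yrydesstdkf" (len 11), cursors c1@1 c2@3 c3@10, authorship 1.2........
After op 7 (insert('j')): buffer="yjryjdesstdkjf" (len 14), cursors c1@2 c2@5 c3@13, authorship 11.22.......3.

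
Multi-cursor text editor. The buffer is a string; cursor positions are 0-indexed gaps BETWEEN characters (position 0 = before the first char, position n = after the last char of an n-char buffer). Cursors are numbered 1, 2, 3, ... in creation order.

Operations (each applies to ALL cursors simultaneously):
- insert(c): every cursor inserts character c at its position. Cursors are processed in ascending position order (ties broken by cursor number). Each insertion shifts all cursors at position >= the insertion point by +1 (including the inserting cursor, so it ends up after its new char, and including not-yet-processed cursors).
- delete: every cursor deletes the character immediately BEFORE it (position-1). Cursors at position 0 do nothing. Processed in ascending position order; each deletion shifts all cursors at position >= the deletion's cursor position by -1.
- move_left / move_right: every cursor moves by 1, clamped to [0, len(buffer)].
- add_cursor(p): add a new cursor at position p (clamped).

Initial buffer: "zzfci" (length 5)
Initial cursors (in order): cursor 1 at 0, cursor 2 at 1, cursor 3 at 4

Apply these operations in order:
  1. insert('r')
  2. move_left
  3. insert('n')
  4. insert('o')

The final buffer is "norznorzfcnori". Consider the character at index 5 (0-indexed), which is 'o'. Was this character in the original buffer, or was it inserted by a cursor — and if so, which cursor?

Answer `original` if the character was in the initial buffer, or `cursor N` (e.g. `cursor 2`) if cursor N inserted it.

Answer: cursor 2

Derivation:
After op 1 (insert('r')): buffer="rzrzfcri" (len 8), cursors c1@1 c2@3 c3@7, authorship 1.2...3.
After op 2 (move_left): buffer="rzrzfcri" (len 8), cursors c1@0 c2@2 c3@6, authorship 1.2...3.
After op 3 (insert('n')): buffer="nrznrzfcnri" (len 11), cursors c1@1 c2@4 c3@9, authorship 11.22...33.
After op 4 (insert('o')): buffer="norznorzfcnori" (len 14), cursors c1@2 c2@6 c3@12, authorship 111.222...333.
Authorship (.=original, N=cursor N): 1 1 1 . 2 2 2 . . . 3 3 3 .
Index 5: author = 2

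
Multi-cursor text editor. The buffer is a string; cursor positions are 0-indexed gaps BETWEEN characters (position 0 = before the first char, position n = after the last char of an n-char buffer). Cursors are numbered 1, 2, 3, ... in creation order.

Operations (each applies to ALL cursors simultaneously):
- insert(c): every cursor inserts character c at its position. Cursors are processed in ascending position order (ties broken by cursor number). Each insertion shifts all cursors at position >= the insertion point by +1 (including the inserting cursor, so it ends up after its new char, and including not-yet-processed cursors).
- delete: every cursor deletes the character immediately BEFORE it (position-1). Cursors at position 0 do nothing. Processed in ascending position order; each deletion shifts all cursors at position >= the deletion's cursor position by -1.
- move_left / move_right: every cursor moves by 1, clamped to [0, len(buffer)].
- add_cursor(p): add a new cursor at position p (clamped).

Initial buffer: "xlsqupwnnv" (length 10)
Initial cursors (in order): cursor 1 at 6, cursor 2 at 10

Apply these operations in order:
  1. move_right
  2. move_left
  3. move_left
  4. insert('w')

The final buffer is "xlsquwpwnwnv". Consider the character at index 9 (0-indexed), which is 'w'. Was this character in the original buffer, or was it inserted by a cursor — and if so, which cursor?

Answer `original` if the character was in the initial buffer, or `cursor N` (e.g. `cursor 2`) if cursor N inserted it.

After op 1 (move_right): buffer="xlsqupwnnv" (len 10), cursors c1@7 c2@10, authorship ..........
After op 2 (move_left): buffer="xlsqupwnnv" (len 10), cursors c1@6 c2@9, authorship ..........
After op 3 (move_left): buffer="xlsqupwnnv" (len 10), cursors c1@5 c2@8, authorship ..........
After op 4 (insert('w')): buffer="xlsquwpwnwnv" (len 12), cursors c1@6 c2@10, authorship .....1...2..
Authorship (.=original, N=cursor N): . . . . . 1 . . . 2 . .
Index 9: author = 2

Answer: cursor 2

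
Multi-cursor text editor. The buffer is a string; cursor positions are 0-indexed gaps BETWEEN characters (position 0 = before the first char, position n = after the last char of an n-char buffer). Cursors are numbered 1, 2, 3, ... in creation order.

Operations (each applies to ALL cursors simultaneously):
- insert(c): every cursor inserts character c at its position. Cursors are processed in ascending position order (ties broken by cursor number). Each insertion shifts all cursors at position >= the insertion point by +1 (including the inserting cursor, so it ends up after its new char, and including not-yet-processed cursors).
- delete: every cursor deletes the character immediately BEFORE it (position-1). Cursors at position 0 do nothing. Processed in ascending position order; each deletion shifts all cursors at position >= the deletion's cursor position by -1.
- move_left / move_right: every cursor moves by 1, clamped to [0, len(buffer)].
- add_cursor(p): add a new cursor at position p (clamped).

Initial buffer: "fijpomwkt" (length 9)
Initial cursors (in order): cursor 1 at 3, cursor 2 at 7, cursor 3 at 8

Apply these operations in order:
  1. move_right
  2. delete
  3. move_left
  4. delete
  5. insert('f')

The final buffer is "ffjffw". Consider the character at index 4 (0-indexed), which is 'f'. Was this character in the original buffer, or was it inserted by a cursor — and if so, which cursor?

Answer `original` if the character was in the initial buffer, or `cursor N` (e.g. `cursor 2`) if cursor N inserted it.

After op 1 (move_right): buffer="fijpomwkt" (len 9), cursors c1@4 c2@8 c3@9, authorship .........
After op 2 (delete): buffer="fijomw" (len 6), cursors c1@3 c2@6 c3@6, authorship ......
After op 3 (move_left): buffer="fijomw" (len 6), cursors c1@2 c2@5 c3@5, authorship ......
After op 4 (delete): buffer="fjw" (len 3), cursors c1@1 c2@2 c3@2, authorship ...
After op 5 (insert('f')): buffer="ffjffw" (len 6), cursors c1@2 c2@5 c3@5, authorship .1.23.
Authorship (.=original, N=cursor N): . 1 . 2 3 .
Index 4: author = 3

Answer: cursor 3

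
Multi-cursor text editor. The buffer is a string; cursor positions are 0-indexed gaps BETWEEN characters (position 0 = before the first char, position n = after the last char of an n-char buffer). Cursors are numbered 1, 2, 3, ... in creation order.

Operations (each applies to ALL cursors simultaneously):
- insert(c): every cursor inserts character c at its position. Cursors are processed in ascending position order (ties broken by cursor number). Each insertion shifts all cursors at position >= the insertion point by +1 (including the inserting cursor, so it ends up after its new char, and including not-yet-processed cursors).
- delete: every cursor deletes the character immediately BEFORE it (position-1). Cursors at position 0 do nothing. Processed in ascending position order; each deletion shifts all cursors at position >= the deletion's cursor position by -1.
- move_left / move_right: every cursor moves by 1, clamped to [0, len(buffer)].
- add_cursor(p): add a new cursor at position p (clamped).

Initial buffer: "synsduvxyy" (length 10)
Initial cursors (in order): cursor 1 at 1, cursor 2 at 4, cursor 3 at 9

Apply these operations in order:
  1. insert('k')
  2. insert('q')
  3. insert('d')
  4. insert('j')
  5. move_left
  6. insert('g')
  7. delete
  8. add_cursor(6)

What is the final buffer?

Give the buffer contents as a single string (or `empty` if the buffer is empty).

Answer: skqdjynskqdjduvxykqdjy

Derivation:
After op 1 (insert('k')): buffer="skynskduvxyky" (len 13), cursors c1@2 c2@6 c3@12, authorship .1...2.....3.
After op 2 (insert('q')): buffer="skqynskqduvxykqy" (len 16), cursors c1@3 c2@8 c3@15, authorship .11...22.....33.
After op 3 (insert('d')): buffer="skqdynskqdduvxykqdy" (len 19), cursors c1@4 c2@10 c3@18, authorship .111...222.....333.
After op 4 (insert('j')): buffer="skqdjynskqdjduvxykqdjy" (len 22), cursors c1@5 c2@12 c3@21, authorship .1111...2222.....3333.
After op 5 (move_left): buffer="skqdjynskqdjduvxykqdjy" (len 22), cursors c1@4 c2@11 c3@20, authorship .1111...2222.....3333.
After op 6 (insert('g')): buffer="skqdgjynskqdgjduvxykqdgjy" (len 25), cursors c1@5 c2@13 c3@23, authorship .11111...22222.....33333.
After op 7 (delete): buffer="skqdjynskqdjduvxykqdjy" (len 22), cursors c1@4 c2@11 c3@20, authorship .1111...2222.....3333.
After op 8 (add_cursor(6)): buffer="skqdjynskqdjduvxykqdjy" (len 22), cursors c1@4 c4@6 c2@11 c3@20, authorship .1111...2222.....3333.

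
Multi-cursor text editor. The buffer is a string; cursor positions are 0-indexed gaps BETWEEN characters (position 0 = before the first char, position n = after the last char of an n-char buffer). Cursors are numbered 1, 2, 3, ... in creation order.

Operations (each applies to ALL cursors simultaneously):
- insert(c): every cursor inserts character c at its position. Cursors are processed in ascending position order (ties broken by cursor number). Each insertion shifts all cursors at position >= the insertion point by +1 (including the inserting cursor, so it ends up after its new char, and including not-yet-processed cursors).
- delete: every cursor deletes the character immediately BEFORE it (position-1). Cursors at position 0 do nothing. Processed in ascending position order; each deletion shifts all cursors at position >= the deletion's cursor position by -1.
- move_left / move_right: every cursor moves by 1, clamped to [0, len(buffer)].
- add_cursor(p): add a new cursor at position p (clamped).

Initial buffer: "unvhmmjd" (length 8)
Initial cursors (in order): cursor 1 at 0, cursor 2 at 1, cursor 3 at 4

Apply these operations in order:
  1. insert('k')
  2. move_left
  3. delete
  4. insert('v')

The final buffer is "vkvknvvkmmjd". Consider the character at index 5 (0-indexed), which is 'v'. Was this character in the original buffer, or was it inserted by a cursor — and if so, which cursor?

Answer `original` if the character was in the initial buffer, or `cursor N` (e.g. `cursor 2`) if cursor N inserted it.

Answer: original

Derivation:
After op 1 (insert('k')): buffer="kuknvhkmmjd" (len 11), cursors c1@1 c2@3 c3@7, authorship 1.2...3....
After op 2 (move_left): buffer="kuknvhkmmjd" (len 11), cursors c1@0 c2@2 c3@6, authorship 1.2...3....
After op 3 (delete): buffer="kknvkmmjd" (len 9), cursors c1@0 c2@1 c3@4, authorship 12..3....
After op 4 (insert('v')): buffer="vkvknvvkmmjd" (len 12), cursors c1@1 c2@3 c3@7, authorship 1122..33....
Authorship (.=original, N=cursor N): 1 1 2 2 . . 3 3 . . . .
Index 5: author = original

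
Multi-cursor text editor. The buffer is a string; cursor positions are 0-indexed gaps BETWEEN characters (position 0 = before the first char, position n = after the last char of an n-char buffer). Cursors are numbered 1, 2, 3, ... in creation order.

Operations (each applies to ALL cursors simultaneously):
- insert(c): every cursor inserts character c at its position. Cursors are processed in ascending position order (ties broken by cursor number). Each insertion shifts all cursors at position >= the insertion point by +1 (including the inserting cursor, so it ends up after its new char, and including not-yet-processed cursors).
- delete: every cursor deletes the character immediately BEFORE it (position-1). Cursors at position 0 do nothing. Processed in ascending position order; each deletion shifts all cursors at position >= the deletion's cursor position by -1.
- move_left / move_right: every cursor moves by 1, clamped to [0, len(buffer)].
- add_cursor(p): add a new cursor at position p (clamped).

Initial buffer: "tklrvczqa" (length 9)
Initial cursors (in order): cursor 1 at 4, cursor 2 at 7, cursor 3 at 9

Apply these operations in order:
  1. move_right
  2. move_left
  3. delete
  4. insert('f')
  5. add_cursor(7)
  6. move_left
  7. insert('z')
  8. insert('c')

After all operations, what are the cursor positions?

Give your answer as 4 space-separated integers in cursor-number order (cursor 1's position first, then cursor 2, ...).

Answer: 5 15 15 10

Derivation:
After op 1 (move_right): buffer="tklrvczqa" (len 9), cursors c1@5 c2@8 c3@9, authorship .........
After op 2 (move_left): buffer="tklrvczqa" (len 9), cursors c1@4 c2@7 c3@8, authorship .........
After op 3 (delete): buffer="tklvca" (len 6), cursors c1@3 c2@5 c3@5, authorship ......
After op 4 (insert('f')): buffer="tklfvcffa" (len 9), cursors c1@4 c2@8 c3@8, authorship ...1..23.
After op 5 (add_cursor(7)): buffer="tklfvcffa" (len 9), cursors c1@4 c4@7 c2@8 c3@8, authorship ...1..23.
After op 6 (move_left): buffer="tklfvcffa" (len 9), cursors c1@3 c4@6 c2@7 c3@7, authorship ...1..23.
After op 7 (insert('z')): buffer="tklzfvczfzzfa" (len 13), cursors c1@4 c4@8 c2@11 c3@11, authorship ...11..42233.
After op 8 (insert('c')): buffer="tklzcfvczcfzzccfa" (len 17), cursors c1@5 c4@10 c2@15 c3@15, authorship ...111..44223233.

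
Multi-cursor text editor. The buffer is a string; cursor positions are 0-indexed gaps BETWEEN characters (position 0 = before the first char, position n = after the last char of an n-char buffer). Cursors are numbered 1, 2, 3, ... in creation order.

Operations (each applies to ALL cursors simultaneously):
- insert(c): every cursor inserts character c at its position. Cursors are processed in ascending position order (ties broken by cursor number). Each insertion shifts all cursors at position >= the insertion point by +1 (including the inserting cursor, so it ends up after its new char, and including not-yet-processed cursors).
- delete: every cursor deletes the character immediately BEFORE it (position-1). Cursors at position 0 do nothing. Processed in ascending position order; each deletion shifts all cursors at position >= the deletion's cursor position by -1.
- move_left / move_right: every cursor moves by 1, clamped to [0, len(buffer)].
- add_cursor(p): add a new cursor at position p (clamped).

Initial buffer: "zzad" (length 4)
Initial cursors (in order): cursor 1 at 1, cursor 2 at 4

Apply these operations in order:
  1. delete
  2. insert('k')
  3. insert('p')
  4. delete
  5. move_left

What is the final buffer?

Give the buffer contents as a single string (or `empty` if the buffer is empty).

After op 1 (delete): buffer="za" (len 2), cursors c1@0 c2@2, authorship ..
After op 2 (insert('k')): buffer="kzak" (len 4), cursors c1@1 c2@4, authorship 1..2
After op 3 (insert('p')): buffer="kpzakp" (len 6), cursors c1@2 c2@6, authorship 11..22
After op 4 (delete): buffer="kzak" (len 4), cursors c1@1 c2@4, authorship 1..2
After op 5 (move_left): buffer="kzak" (len 4), cursors c1@0 c2@3, authorship 1..2

Answer: kzak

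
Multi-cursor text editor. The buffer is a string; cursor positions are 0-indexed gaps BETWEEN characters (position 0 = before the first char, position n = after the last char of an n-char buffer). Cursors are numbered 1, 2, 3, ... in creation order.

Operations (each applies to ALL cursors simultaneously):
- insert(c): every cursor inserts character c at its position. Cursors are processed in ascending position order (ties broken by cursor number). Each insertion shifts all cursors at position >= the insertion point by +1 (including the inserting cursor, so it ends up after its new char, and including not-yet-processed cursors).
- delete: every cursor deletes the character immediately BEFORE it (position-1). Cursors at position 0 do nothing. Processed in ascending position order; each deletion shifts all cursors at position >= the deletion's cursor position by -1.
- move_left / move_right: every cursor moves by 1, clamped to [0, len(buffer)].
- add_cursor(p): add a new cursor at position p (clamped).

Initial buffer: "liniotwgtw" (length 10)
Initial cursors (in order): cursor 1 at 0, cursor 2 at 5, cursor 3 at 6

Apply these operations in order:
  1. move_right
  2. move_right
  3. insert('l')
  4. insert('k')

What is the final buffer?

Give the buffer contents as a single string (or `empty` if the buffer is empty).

Answer: lilkniotwlkglktw

Derivation:
After op 1 (move_right): buffer="liniotwgtw" (len 10), cursors c1@1 c2@6 c3@7, authorship ..........
After op 2 (move_right): buffer="liniotwgtw" (len 10), cursors c1@2 c2@7 c3@8, authorship ..........
After op 3 (insert('l')): buffer="lilniotwlgltw" (len 13), cursors c1@3 c2@9 c3@11, authorship ..1.....2.3..
After op 4 (insert('k')): buffer="lilkniotwlkglktw" (len 16), cursors c1@4 c2@11 c3@14, authorship ..11.....22.33..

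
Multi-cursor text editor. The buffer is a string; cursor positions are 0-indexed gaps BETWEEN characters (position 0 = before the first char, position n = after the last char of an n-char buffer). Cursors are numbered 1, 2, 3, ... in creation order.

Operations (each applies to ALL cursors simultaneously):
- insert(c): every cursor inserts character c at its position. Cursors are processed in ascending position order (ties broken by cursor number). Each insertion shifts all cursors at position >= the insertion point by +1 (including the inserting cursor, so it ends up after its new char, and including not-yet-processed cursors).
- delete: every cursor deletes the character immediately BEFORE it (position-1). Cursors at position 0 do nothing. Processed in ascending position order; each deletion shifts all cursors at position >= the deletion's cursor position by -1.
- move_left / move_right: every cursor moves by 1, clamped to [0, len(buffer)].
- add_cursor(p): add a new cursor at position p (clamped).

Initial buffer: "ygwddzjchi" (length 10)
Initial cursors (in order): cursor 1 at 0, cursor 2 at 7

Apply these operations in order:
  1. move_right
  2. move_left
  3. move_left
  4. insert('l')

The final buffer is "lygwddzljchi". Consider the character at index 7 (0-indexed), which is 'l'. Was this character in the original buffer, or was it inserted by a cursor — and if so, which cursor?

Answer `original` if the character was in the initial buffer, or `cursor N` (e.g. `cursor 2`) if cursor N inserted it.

Answer: cursor 2

Derivation:
After op 1 (move_right): buffer="ygwddzjchi" (len 10), cursors c1@1 c2@8, authorship ..........
After op 2 (move_left): buffer="ygwddzjchi" (len 10), cursors c1@0 c2@7, authorship ..........
After op 3 (move_left): buffer="ygwddzjchi" (len 10), cursors c1@0 c2@6, authorship ..........
After op 4 (insert('l')): buffer="lygwddzljchi" (len 12), cursors c1@1 c2@8, authorship 1......2....
Authorship (.=original, N=cursor N): 1 . . . . . . 2 . . . .
Index 7: author = 2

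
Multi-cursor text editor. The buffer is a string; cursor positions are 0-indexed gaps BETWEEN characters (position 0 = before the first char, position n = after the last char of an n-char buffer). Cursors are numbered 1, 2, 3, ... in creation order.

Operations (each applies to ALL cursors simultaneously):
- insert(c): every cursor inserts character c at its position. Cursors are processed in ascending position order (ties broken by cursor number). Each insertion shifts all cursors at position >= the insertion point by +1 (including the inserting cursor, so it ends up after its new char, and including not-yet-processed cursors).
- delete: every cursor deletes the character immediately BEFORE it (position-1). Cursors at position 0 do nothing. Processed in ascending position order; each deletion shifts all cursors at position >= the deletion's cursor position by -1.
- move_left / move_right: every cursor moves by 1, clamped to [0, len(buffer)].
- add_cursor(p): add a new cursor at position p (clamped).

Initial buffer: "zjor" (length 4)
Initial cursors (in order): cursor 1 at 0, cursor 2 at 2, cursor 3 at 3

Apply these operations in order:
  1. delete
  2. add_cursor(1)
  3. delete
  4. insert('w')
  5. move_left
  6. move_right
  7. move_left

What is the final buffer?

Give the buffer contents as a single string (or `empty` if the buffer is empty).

Answer: wwwwr

Derivation:
After op 1 (delete): buffer="zr" (len 2), cursors c1@0 c2@1 c3@1, authorship ..
After op 2 (add_cursor(1)): buffer="zr" (len 2), cursors c1@0 c2@1 c3@1 c4@1, authorship ..
After op 3 (delete): buffer="r" (len 1), cursors c1@0 c2@0 c3@0 c4@0, authorship .
After op 4 (insert('w')): buffer="wwwwr" (len 5), cursors c1@4 c2@4 c3@4 c4@4, authorship 1234.
After op 5 (move_left): buffer="wwwwr" (len 5), cursors c1@3 c2@3 c3@3 c4@3, authorship 1234.
After op 6 (move_right): buffer="wwwwr" (len 5), cursors c1@4 c2@4 c3@4 c4@4, authorship 1234.
After op 7 (move_left): buffer="wwwwr" (len 5), cursors c1@3 c2@3 c3@3 c4@3, authorship 1234.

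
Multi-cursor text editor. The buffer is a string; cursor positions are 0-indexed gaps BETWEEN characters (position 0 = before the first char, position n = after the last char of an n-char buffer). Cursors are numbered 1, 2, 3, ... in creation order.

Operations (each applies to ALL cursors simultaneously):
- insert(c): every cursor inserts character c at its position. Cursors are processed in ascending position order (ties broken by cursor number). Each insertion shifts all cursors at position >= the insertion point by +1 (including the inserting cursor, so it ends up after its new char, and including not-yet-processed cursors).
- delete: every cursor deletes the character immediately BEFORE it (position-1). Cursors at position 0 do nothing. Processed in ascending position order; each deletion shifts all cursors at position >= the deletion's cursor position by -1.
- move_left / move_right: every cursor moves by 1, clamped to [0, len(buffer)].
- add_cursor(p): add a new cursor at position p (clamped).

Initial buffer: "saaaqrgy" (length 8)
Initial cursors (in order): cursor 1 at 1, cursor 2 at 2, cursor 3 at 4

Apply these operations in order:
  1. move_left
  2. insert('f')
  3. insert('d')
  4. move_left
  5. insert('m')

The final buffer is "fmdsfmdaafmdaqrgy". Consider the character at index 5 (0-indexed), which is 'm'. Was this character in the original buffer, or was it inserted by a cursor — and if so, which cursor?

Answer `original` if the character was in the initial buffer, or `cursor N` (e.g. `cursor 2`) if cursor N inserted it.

Answer: cursor 2

Derivation:
After op 1 (move_left): buffer="saaaqrgy" (len 8), cursors c1@0 c2@1 c3@3, authorship ........
After op 2 (insert('f')): buffer="fsfaafaqrgy" (len 11), cursors c1@1 c2@3 c3@6, authorship 1.2..3.....
After op 3 (insert('d')): buffer="fdsfdaafdaqrgy" (len 14), cursors c1@2 c2@5 c3@9, authorship 11.22..33.....
After op 4 (move_left): buffer="fdsfdaafdaqrgy" (len 14), cursors c1@1 c2@4 c3@8, authorship 11.22..33.....
After op 5 (insert('m')): buffer="fmdsfmdaafmdaqrgy" (len 17), cursors c1@2 c2@6 c3@11, authorship 111.222..333.....
Authorship (.=original, N=cursor N): 1 1 1 . 2 2 2 . . 3 3 3 . . . . .
Index 5: author = 2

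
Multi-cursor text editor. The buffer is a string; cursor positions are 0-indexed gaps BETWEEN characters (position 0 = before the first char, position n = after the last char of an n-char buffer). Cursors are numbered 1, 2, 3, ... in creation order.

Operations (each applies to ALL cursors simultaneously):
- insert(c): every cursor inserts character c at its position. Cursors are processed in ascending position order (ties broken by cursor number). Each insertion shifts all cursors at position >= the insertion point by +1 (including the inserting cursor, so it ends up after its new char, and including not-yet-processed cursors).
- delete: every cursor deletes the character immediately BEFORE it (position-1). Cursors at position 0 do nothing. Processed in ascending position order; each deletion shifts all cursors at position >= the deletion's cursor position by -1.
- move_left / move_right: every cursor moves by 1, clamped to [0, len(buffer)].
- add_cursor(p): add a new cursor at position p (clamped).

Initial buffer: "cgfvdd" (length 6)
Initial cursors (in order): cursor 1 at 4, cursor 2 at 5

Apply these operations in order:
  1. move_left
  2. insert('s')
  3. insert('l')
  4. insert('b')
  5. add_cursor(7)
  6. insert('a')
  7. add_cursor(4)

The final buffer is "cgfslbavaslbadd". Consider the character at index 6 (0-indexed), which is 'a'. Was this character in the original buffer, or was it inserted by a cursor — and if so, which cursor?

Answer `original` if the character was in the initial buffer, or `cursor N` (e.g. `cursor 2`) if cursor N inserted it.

After op 1 (move_left): buffer="cgfvdd" (len 6), cursors c1@3 c2@4, authorship ......
After op 2 (insert('s')): buffer="cgfsvsdd" (len 8), cursors c1@4 c2@6, authorship ...1.2..
After op 3 (insert('l')): buffer="cgfslvsldd" (len 10), cursors c1@5 c2@8, authorship ...11.22..
After op 4 (insert('b')): buffer="cgfslbvslbdd" (len 12), cursors c1@6 c2@10, authorship ...111.222..
After op 5 (add_cursor(7)): buffer="cgfslbvslbdd" (len 12), cursors c1@6 c3@7 c2@10, authorship ...111.222..
After op 6 (insert('a')): buffer="cgfslbavaslbadd" (len 15), cursors c1@7 c3@9 c2@13, authorship ...1111.32222..
After op 7 (add_cursor(4)): buffer="cgfslbavaslbadd" (len 15), cursors c4@4 c1@7 c3@9 c2@13, authorship ...1111.32222..
Authorship (.=original, N=cursor N): . . . 1 1 1 1 . 3 2 2 2 2 . .
Index 6: author = 1

Answer: cursor 1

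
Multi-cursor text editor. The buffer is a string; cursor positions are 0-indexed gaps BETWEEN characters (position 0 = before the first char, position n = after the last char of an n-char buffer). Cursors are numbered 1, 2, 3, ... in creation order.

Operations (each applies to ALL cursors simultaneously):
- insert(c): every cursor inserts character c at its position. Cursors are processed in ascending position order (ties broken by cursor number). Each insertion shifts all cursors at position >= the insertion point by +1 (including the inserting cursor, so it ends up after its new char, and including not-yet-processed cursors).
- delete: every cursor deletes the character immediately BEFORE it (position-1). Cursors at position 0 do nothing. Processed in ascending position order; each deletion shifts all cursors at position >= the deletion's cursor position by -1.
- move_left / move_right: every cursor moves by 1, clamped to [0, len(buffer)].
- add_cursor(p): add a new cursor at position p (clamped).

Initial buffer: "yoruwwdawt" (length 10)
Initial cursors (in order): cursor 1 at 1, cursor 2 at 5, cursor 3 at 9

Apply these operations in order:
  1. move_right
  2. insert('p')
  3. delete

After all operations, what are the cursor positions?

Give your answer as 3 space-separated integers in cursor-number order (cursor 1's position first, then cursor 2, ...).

After op 1 (move_right): buffer="yoruwwdawt" (len 10), cursors c1@2 c2@6 c3@10, authorship ..........
After op 2 (insert('p')): buffer="yopruwwpdawtp" (len 13), cursors c1@3 c2@8 c3@13, authorship ..1....2....3
After op 3 (delete): buffer="yoruwwdawt" (len 10), cursors c1@2 c2@6 c3@10, authorship ..........

Answer: 2 6 10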